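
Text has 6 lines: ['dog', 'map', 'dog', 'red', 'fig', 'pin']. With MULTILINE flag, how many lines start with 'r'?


With MULTILINE flag, ^ matches the start of each line.
Lines: ['dog', 'map', 'dog', 'red', 'fig', 'pin']
Checking which lines start with 'r':
  Line 1: 'dog' -> no
  Line 2: 'map' -> no
  Line 3: 'dog' -> no
  Line 4: 'red' -> MATCH
  Line 5: 'fig' -> no
  Line 6: 'pin' -> no
Matching lines: ['red']
Count: 1

1


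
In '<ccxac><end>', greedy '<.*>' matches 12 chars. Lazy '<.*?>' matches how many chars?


Greedy '<.*>' tries to match as MUCH as possible.
Lazy '<.*?>' tries to match as LITTLE as possible.

String: '<ccxac><end>'
Greedy '<.*>' starts at first '<' and extends to the LAST '>': '<ccxac><end>' (12 chars)
Lazy '<.*?>' starts at first '<' and stops at the FIRST '>': '<ccxac>' (7 chars)

7


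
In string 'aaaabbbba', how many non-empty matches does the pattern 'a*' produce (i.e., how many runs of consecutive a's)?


Pattern 'a*' matches zero or more a's. We want non-empty runs of consecutive a's.
String: 'aaaabbbba'
Walking through the string to find runs of a's:
  Run 1: positions 0-3 -> 'aaaa'
  Run 2: positions 8-8 -> 'a'
Non-empty runs found: ['aaaa', 'a']
Count: 2

2


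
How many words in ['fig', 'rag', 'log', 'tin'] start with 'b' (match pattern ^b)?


Pattern ^b anchors to start of word. Check which words begin with 'b':
  'fig' -> no
  'rag' -> no
  'log' -> no
  'tin' -> no
Matching words: []
Count: 0

0


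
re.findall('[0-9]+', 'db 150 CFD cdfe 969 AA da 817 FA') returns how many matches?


Pattern '[0-9]+' finds one or more digits.
Text: 'db 150 CFD cdfe 969 AA da 817 FA'
Scanning for matches:
  Match 1: '150'
  Match 2: '969'
  Match 3: '817'
Total matches: 3

3


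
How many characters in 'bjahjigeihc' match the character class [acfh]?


Character class [acfh] matches any of: {a, c, f, h}
Scanning string 'bjahjigeihc' character by character:
  pos 0: 'b' -> no
  pos 1: 'j' -> no
  pos 2: 'a' -> MATCH
  pos 3: 'h' -> MATCH
  pos 4: 'j' -> no
  pos 5: 'i' -> no
  pos 6: 'g' -> no
  pos 7: 'e' -> no
  pos 8: 'i' -> no
  pos 9: 'h' -> MATCH
  pos 10: 'c' -> MATCH
Total matches: 4

4


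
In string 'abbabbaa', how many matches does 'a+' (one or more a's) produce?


Pattern 'a+' matches one or more consecutive a's.
String: 'abbabbaa'
Scanning for runs of a:
  Match 1: 'a' (length 1)
  Match 2: 'a' (length 1)
  Match 3: 'aa' (length 2)
Total matches: 3

3


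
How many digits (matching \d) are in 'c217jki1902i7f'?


\d matches any digit 0-9.
Scanning 'c217jki1902i7f':
  pos 1: '2' -> DIGIT
  pos 2: '1' -> DIGIT
  pos 3: '7' -> DIGIT
  pos 7: '1' -> DIGIT
  pos 8: '9' -> DIGIT
  pos 9: '0' -> DIGIT
  pos 10: '2' -> DIGIT
  pos 12: '7' -> DIGIT
Digits found: ['2', '1', '7', '1', '9', '0', '2', '7']
Total: 8

8


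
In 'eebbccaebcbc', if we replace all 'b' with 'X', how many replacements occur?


re.sub('b', 'X', text) replaces every occurrence of 'b' with 'X'.
Text: 'eebbccaebcbc'
Scanning for 'b':
  pos 2: 'b' -> replacement #1
  pos 3: 'b' -> replacement #2
  pos 8: 'b' -> replacement #3
  pos 10: 'b' -> replacement #4
Total replacements: 4

4


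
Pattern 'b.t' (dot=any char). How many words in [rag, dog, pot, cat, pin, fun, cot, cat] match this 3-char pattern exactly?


Pattern 'b.t' means: starts with 'b', any single char, ends with 't'.
Checking each word (must be exactly 3 chars):
  'rag' (len=3): no
  'dog' (len=3): no
  'pot' (len=3): no
  'cat' (len=3): no
  'pin' (len=3): no
  'fun' (len=3): no
  'cot' (len=3): no
  'cat' (len=3): no
Matching words: []
Total: 0

0


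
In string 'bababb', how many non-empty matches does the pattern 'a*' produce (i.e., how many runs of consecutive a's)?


Pattern 'a*' matches zero or more a's. We want non-empty runs of consecutive a's.
String: 'bababb'
Walking through the string to find runs of a's:
  Run 1: positions 1-1 -> 'a'
  Run 2: positions 3-3 -> 'a'
Non-empty runs found: ['a', 'a']
Count: 2

2


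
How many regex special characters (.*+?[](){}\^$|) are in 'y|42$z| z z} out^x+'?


Regex special characters are: . * + ? [ ] ( ) { } \ ^ $ |
Scanning 'y|42$z| z z} out^x+':
  pos 1: '|' -> SPECIAL
  pos 4: '$' -> SPECIAL
  pos 6: '|' -> SPECIAL
  pos 11: '}' -> SPECIAL
  pos 16: '^' -> SPECIAL
  pos 18: '+' -> SPECIAL
Special chars found: ['|', '$', '|', '}', '^', '+']
Total: 6

6


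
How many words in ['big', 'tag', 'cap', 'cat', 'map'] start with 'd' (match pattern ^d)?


Pattern ^d anchors to start of word. Check which words begin with 'd':
  'big' -> no
  'tag' -> no
  'cap' -> no
  'cat' -> no
  'map' -> no
Matching words: []
Count: 0

0


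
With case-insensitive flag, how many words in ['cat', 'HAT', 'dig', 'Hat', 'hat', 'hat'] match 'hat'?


Case-insensitive matching: compare each word's lowercase form to 'hat'.
  'cat' -> lower='cat' -> no
  'HAT' -> lower='hat' -> MATCH
  'dig' -> lower='dig' -> no
  'Hat' -> lower='hat' -> MATCH
  'hat' -> lower='hat' -> MATCH
  'hat' -> lower='hat' -> MATCH
Matches: ['HAT', 'Hat', 'hat', 'hat']
Count: 4

4


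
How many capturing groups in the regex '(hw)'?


To count capturing groups, count each '(' that starts a group.
Pattern: '(hw)'
Walking through the pattern:
  Position 0: '(' -> group #1
Total capturing groups: 1

1


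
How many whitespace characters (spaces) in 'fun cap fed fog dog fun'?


\s matches whitespace characters (spaces, tabs, etc.).
Text: 'fun cap fed fog dog fun'
This text has 6 words separated by spaces.
Number of spaces = number of words - 1 = 6 - 1 = 5

5


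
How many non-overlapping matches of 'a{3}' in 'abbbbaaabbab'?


Pattern 'a{3}' matches exactly 3 consecutive a's (greedy, non-overlapping).
String: 'abbbbaaabbab'
Scanning for runs of a's:
  Run at pos 0: 'a' (length 1) -> 0 match(es)
  Run at pos 5: 'aaa' (length 3) -> 1 match(es)
  Run at pos 10: 'a' (length 1) -> 0 match(es)
Matches found: ['aaa']
Total: 1

1


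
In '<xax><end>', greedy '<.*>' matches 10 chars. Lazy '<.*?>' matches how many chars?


Greedy '<.*>' tries to match as MUCH as possible.
Lazy '<.*?>' tries to match as LITTLE as possible.

String: '<xax><end>'
Greedy '<.*>' starts at first '<' and extends to the LAST '>': '<xax><end>' (10 chars)
Lazy '<.*?>' starts at first '<' and stops at the FIRST '>': '<xax>' (5 chars)

5


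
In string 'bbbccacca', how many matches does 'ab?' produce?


Pattern 'ab?' matches 'a' optionally followed by 'b'.
String: 'bbbccacca'
Scanning left to right for 'a' then checking next char:
  Match 1: 'a' (a not followed by b)
  Match 2: 'a' (a not followed by b)
Total matches: 2

2


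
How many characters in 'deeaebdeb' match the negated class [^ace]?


Negated class [^ace] matches any char NOT in {a, c, e}
Scanning 'deeaebdeb':
  pos 0: 'd' -> MATCH
  pos 1: 'e' -> no (excluded)
  pos 2: 'e' -> no (excluded)
  pos 3: 'a' -> no (excluded)
  pos 4: 'e' -> no (excluded)
  pos 5: 'b' -> MATCH
  pos 6: 'd' -> MATCH
  pos 7: 'e' -> no (excluded)
  pos 8: 'b' -> MATCH
Total matches: 4

4


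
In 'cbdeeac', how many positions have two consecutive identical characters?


Looking for consecutive identical characters in 'cbdeeac':
  pos 0-1: 'c' vs 'b' -> different
  pos 1-2: 'b' vs 'd' -> different
  pos 2-3: 'd' vs 'e' -> different
  pos 3-4: 'e' vs 'e' -> MATCH ('ee')
  pos 4-5: 'e' vs 'a' -> different
  pos 5-6: 'a' vs 'c' -> different
Consecutive identical pairs: ['ee']
Count: 1

1


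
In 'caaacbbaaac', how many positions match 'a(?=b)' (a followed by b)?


Lookahead 'a(?=b)' matches 'a' only when followed by 'b'.
String: 'caaacbbaaac'
Checking each position where char is 'a':
  pos 1: 'a' -> no (next='a')
  pos 2: 'a' -> no (next='a')
  pos 3: 'a' -> no (next='c')
  pos 7: 'a' -> no (next='a')
  pos 8: 'a' -> no (next='a')
  pos 9: 'a' -> no (next='c')
Matching positions: []
Count: 0

0


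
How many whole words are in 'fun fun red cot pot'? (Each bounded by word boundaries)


Word boundaries (\b) mark the start/end of each word.
Text: 'fun fun red cot pot'
Splitting by whitespace:
  Word 1: 'fun'
  Word 2: 'fun'
  Word 3: 'red'
  Word 4: 'cot'
  Word 5: 'pot'
Total whole words: 5

5


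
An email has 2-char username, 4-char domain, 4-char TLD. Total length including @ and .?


An email address has format: username@domain.tld
Username length: 2
'@' character: 1
Domain length: 4
'.' character: 1
TLD length: 4
Total = 2 + 1 + 4 + 1 + 4 = 12

12


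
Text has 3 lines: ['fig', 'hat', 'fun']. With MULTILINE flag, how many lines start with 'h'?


With MULTILINE flag, ^ matches the start of each line.
Lines: ['fig', 'hat', 'fun']
Checking which lines start with 'h':
  Line 1: 'fig' -> no
  Line 2: 'hat' -> MATCH
  Line 3: 'fun' -> no
Matching lines: ['hat']
Count: 1

1


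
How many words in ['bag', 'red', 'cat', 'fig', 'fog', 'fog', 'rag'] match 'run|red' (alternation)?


Alternation 'run|red' matches either 'run' or 'red'.
Checking each word:
  'bag' -> no
  'red' -> MATCH
  'cat' -> no
  'fig' -> no
  'fog' -> no
  'fog' -> no
  'rag' -> no
Matches: ['red']
Count: 1

1


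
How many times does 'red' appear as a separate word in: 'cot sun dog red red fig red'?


Scanning each word for exact match 'red':
  Word 1: 'cot' -> no
  Word 2: 'sun' -> no
  Word 3: 'dog' -> no
  Word 4: 'red' -> MATCH
  Word 5: 'red' -> MATCH
  Word 6: 'fig' -> no
  Word 7: 'red' -> MATCH
Total matches: 3

3


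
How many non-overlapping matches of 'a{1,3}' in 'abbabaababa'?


Pattern 'a{1,3}' matches between 1 and 3 consecutive a's (greedy).
String: 'abbabaababa'
Finding runs of a's and applying greedy matching:
  Run at pos 0: 'a' (length 1)
  Run at pos 3: 'a' (length 1)
  Run at pos 5: 'aa' (length 2)
  Run at pos 8: 'a' (length 1)
  Run at pos 10: 'a' (length 1)
Matches: ['a', 'a', 'aa', 'a', 'a']
Count: 5

5


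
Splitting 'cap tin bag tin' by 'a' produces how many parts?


Splitting by 'a' breaks the string at each occurrence of the separator.
Text: 'cap tin bag tin'
Parts after split:
  Part 1: 'c'
  Part 2: 'p tin b'
  Part 3: 'g tin'
Total parts: 3

3


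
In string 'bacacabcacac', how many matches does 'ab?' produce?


Pattern 'ab?' matches 'a' optionally followed by 'b'.
String: 'bacacabcacac'
Scanning left to right for 'a' then checking next char:
  Match 1: 'a' (a not followed by b)
  Match 2: 'a' (a not followed by b)
  Match 3: 'ab' (a followed by b)
  Match 4: 'a' (a not followed by b)
  Match 5: 'a' (a not followed by b)
Total matches: 5

5


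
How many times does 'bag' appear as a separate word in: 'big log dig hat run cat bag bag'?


Scanning each word for exact match 'bag':
  Word 1: 'big' -> no
  Word 2: 'log' -> no
  Word 3: 'dig' -> no
  Word 4: 'hat' -> no
  Word 5: 'run' -> no
  Word 6: 'cat' -> no
  Word 7: 'bag' -> MATCH
  Word 8: 'bag' -> MATCH
Total matches: 2

2


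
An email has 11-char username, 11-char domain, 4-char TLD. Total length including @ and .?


An email address has format: username@domain.tld
Username length: 11
'@' character: 1
Domain length: 11
'.' character: 1
TLD length: 4
Total = 11 + 1 + 11 + 1 + 4 = 28

28


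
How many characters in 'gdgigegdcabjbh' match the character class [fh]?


Character class [fh] matches any of: {f, h}
Scanning string 'gdgigegdcabjbh' character by character:
  pos 0: 'g' -> no
  pos 1: 'd' -> no
  pos 2: 'g' -> no
  pos 3: 'i' -> no
  pos 4: 'g' -> no
  pos 5: 'e' -> no
  pos 6: 'g' -> no
  pos 7: 'd' -> no
  pos 8: 'c' -> no
  pos 9: 'a' -> no
  pos 10: 'b' -> no
  pos 11: 'j' -> no
  pos 12: 'b' -> no
  pos 13: 'h' -> MATCH
Total matches: 1

1


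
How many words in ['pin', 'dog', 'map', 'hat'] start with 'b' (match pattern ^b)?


Pattern ^b anchors to start of word. Check which words begin with 'b':
  'pin' -> no
  'dog' -> no
  'map' -> no
  'hat' -> no
Matching words: []
Count: 0

0


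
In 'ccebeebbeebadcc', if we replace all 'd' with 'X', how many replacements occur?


re.sub('d', 'X', text) replaces every occurrence of 'd' with 'X'.
Text: 'ccebeebbeebadcc'
Scanning for 'd':
  pos 12: 'd' -> replacement #1
Total replacements: 1

1


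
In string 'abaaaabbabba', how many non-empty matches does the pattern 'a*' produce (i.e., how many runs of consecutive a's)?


Pattern 'a*' matches zero or more a's. We want non-empty runs of consecutive a's.
String: 'abaaaabbabba'
Walking through the string to find runs of a's:
  Run 1: positions 0-0 -> 'a'
  Run 2: positions 2-5 -> 'aaaa'
  Run 3: positions 8-8 -> 'a'
  Run 4: positions 11-11 -> 'a'
Non-empty runs found: ['a', 'aaaa', 'a', 'a']
Count: 4

4


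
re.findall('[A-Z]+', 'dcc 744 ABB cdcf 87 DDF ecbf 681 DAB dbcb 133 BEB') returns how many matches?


Pattern '[A-Z]+' finds one or more uppercase letters.
Text: 'dcc 744 ABB cdcf 87 DDF ecbf 681 DAB dbcb 133 BEB'
Scanning for matches:
  Match 1: 'ABB'
  Match 2: 'DDF'
  Match 3: 'DAB'
  Match 4: 'BEB'
Total matches: 4

4


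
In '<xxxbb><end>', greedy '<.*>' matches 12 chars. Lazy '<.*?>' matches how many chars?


Greedy '<.*>' tries to match as MUCH as possible.
Lazy '<.*?>' tries to match as LITTLE as possible.

String: '<xxxbb><end>'
Greedy '<.*>' starts at first '<' and extends to the LAST '>': '<xxxbb><end>' (12 chars)
Lazy '<.*?>' starts at first '<' and stops at the FIRST '>': '<xxxbb>' (7 chars)

7


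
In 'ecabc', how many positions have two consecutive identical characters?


Looking for consecutive identical characters in 'ecabc':
  pos 0-1: 'e' vs 'c' -> different
  pos 1-2: 'c' vs 'a' -> different
  pos 2-3: 'a' vs 'b' -> different
  pos 3-4: 'b' vs 'c' -> different
Consecutive identical pairs: []
Count: 0

0


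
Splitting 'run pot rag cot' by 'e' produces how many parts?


Splitting by 'e' breaks the string at each occurrence of the separator.
Text: 'run pot rag cot'
Parts after split:
  Part 1: 'run pot rag cot'
Total parts: 1

1


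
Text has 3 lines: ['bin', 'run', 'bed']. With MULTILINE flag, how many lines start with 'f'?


With MULTILINE flag, ^ matches the start of each line.
Lines: ['bin', 'run', 'bed']
Checking which lines start with 'f':
  Line 1: 'bin' -> no
  Line 2: 'run' -> no
  Line 3: 'bed' -> no
Matching lines: []
Count: 0

0


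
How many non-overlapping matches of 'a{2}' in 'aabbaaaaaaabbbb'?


Pattern 'a{2}' matches exactly 2 consecutive a's (greedy, non-overlapping).
String: 'aabbaaaaaaabbbb'
Scanning for runs of a's:
  Run at pos 0: 'aa' (length 2) -> 1 match(es)
  Run at pos 4: 'aaaaaaa' (length 7) -> 3 match(es)
Matches found: ['aa', 'aa', 'aa', 'aa']
Total: 4

4


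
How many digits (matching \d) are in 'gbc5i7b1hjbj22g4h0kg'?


\d matches any digit 0-9.
Scanning 'gbc5i7b1hjbj22g4h0kg':
  pos 3: '5' -> DIGIT
  pos 5: '7' -> DIGIT
  pos 7: '1' -> DIGIT
  pos 12: '2' -> DIGIT
  pos 13: '2' -> DIGIT
  pos 15: '4' -> DIGIT
  pos 17: '0' -> DIGIT
Digits found: ['5', '7', '1', '2', '2', '4', '0']
Total: 7

7


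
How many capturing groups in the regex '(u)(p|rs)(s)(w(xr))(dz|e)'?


To count capturing groups, count each '(' that starts a group.
Pattern: '(u)(p|rs)(s)(w(xr))(dz|e)'
Walking through the pattern:
  Position 0: '(' -> group #1
  Position 3: '(' -> group #2
  Position 9: '(' -> group #3
  Position 12: '(' -> group #4
  Position 14: '(' -> group #5
  Position 19: '(' -> group #6
Total capturing groups: 6

6


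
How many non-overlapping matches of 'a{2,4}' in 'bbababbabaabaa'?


Pattern 'a{2,4}' matches between 2 and 4 consecutive a's (greedy).
String: 'bbababbabaabaa'
Finding runs of a's and applying greedy matching:
  Run at pos 2: 'a' (length 1)
  Run at pos 4: 'a' (length 1)
  Run at pos 7: 'a' (length 1)
  Run at pos 9: 'aa' (length 2)
  Run at pos 12: 'aa' (length 2)
Matches: ['aa', 'aa']
Count: 2

2


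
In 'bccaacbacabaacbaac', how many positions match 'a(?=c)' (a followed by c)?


Lookahead 'a(?=c)' matches 'a' only when followed by 'c'.
String: 'bccaacbacabaacbaac'
Checking each position where char is 'a':
  pos 3: 'a' -> no (next='a')
  pos 4: 'a' -> MATCH (next='c')
  pos 7: 'a' -> MATCH (next='c')
  pos 9: 'a' -> no (next='b')
  pos 11: 'a' -> no (next='a')
  pos 12: 'a' -> MATCH (next='c')
  pos 15: 'a' -> no (next='a')
  pos 16: 'a' -> MATCH (next='c')
Matching positions: [4, 7, 12, 16]
Count: 4

4


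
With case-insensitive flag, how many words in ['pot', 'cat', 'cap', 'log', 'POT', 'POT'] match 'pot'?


Case-insensitive matching: compare each word's lowercase form to 'pot'.
  'pot' -> lower='pot' -> MATCH
  'cat' -> lower='cat' -> no
  'cap' -> lower='cap' -> no
  'log' -> lower='log' -> no
  'POT' -> lower='pot' -> MATCH
  'POT' -> lower='pot' -> MATCH
Matches: ['pot', 'POT', 'POT']
Count: 3

3


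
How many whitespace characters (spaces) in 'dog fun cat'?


\s matches whitespace characters (spaces, tabs, etc.).
Text: 'dog fun cat'
This text has 3 words separated by spaces.
Number of spaces = number of words - 1 = 3 - 1 = 2

2


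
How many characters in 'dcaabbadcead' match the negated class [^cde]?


Negated class [^cde] matches any char NOT in {c, d, e}
Scanning 'dcaabbadcead':
  pos 0: 'd' -> no (excluded)
  pos 1: 'c' -> no (excluded)
  pos 2: 'a' -> MATCH
  pos 3: 'a' -> MATCH
  pos 4: 'b' -> MATCH
  pos 5: 'b' -> MATCH
  pos 6: 'a' -> MATCH
  pos 7: 'd' -> no (excluded)
  pos 8: 'c' -> no (excluded)
  pos 9: 'e' -> no (excluded)
  pos 10: 'a' -> MATCH
  pos 11: 'd' -> no (excluded)
Total matches: 6

6


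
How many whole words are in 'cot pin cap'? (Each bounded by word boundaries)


Word boundaries (\b) mark the start/end of each word.
Text: 'cot pin cap'
Splitting by whitespace:
  Word 1: 'cot'
  Word 2: 'pin'
  Word 3: 'cap'
Total whole words: 3

3


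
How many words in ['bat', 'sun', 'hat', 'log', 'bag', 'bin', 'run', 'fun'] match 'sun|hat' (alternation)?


Alternation 'sun|hat' matches either 'sun' or 'hat'.
Checking each word:
  'bat' -> no
  'sun' -> MATCH
  'hat' -> MATCH
  'log' -> no
  'bag' -> no
  'bin' -> no
  'run' -> no
  'fun' -> no
Matches: ['sun', 'hat']
Count: 2

2


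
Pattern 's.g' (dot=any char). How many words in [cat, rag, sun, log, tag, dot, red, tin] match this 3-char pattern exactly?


Pattern 's.g' means: starts with 's', any single char, ends with 'g'.
Checking each word (must be exactly 3 chars):
  'cat' (len=3): no
  'rag' (len=3): no
  'sun' (len=3): no
  'log' (len=3): no
  'tag' (len=3): no
  'dot' (len=3): no
  'red' (len=3): no
  'tin' (len=3): no
Matching words: []
Total: 0

0


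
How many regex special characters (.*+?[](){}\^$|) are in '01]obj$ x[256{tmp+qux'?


Regex special characters are: . * + ? [ ] ( ) { } \ ^ $ |
Scanning '01]obj$ x[256{tmp+qux':
  pos 2: ']' -> SPECIAL
  pos 6: '$' -> SPECIAL
  pos 9: '[' -> SPECIAL
  pos 13: '{' -> SPECIAL
  pos 17: '+' -> SPECIAL
Special chars found: [']', '$', '[', '{', '+']
Total: 5

5


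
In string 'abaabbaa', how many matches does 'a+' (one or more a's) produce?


Pattern 'a+' matches one or more consecutive a's.
String: 'abaabbaa'
Scanning for runs of a:
  Match 1: 'a' (length 1)
  Match 2: 'aa' (length 2)
  Match 3: 'aa' (length 2)
Total matches: 3

3


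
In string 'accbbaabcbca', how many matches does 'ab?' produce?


Pattern 'ab?' matches 'a' optionally followed by 'b'.
String: 'accbbaabcbca'
Scanning left to right for 'a' then checking next char:
  Match 1: 'a' (a not followed by b)
  Match 2: 'a' (a not followed by b)
  Match 3: 'ab' (a followed by b)
  Match 4: 'a' (a not followed by b)
Total matches: 4

4


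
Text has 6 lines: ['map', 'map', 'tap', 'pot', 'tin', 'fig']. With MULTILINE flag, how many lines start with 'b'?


With MULTILINE flag, ^ matches the start of each line.
Lines: ['map', 'map', 'tap', 'pot', 'tin', 'fig']
Checking which lines start with 'b':
  Line 1: 'map' -> no
  Line 2: 'map' -> no
  Line 3: 'tap' -> no
  Line 4: 'pot' -> no
  Line 5: 'tin' -> no
  Line 6: 'fig' -> no
Matching lines: []
Count: 0

0


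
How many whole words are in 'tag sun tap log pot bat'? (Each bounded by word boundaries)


Word boundaries (\b) mark the start/end of each word.
Text: 'tag sun tap log pot bat'
Splitting by whitespace:
  Word 1: 'tag'
  Word 2: 'sun'
  Word 3: 'tap'
  Word 4: 'log'
  Word 5: 'pot'
  Word 6: 'bat'
Total whole words: 6

6


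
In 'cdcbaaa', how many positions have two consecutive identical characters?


Looking for consecutive identical characters in 'cdcbaaa':
  pos 0-1: 'c' vs 'd' -> different
  pos 1-2: 'd' vs 'c' -> different
  pos 2-3: 'c' vs 'b' -> different
  pos 3-4: 'b' vs 'a' -> different
  pos 4-5: 'a' vs 'a' -> MATCH ('aa')
  pos 5-6: 'a' vs 'a' -> MATCH ('aa')
Consecutive identical pairs: ['aa', 'aa']
Count: 2

2


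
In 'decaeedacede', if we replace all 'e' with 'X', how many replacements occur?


re.sub('e', 'X', text) replaces every occurrence of 'e' with 'X'.
Text: 'decaeedacede'
Scanning for 'e':
  pos 1: 'e' -> replacement #1
  pos 4: 'e' -> replacement #2
  pos 5: 'e' -> replacement #3
  pos 9: 'e' -> replacement #4
  pos 11: 'e' -> replacement #5
Total replacements: 5

5


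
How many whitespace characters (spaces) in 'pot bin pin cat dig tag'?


\s matches whitespace characters (spaces, tabs, etc.).
Text: 'pot bin pin cat dig tag'
This text has 6 words separated by spaces.
Number of spaces = number of words - 1 = 6 - 1 = 5

5


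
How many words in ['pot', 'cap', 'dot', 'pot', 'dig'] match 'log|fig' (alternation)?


Alternation 'log|fig' matches either 'log' or 'fig'.
Checking each word:
  'pot' -> no
  'cap' -> no
  'dot' -> no
  'pot' -> no
  'dig' -> no
Matches: []
Count: 0

0


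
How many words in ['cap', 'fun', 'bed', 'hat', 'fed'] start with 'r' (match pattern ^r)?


Pattern ^r anchors to start of word. Check which words begin with 'r':
  'cap' -> no
  'fun' -> no
  'bed' -> no
  'hat' -> no
  'fed' -> no
Matching words: []
Count: 0

0


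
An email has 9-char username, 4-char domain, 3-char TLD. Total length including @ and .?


An email address has format: username@domain.tld
Username length: 9
'@' character: 1
Domain length: 4
'.' character: 1
TLD length: 3
Total = 9 + 1 + 4 + 1 + 3 = 18

18


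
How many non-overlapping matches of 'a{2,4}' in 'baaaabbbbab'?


Pattern 'a{2,4}' matches between 2 and 4 consecutive a's (greedy).
String: 'baaaabbbbab'
Finding runs of a's and applying greedy matching:
  Run at pos 1: 'aaaa' (length 4)
  Run at pos 9: 'a' (length 1)
Matches: ['aaaa']
Count: 1

1


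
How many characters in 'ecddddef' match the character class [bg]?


Character class [bg] matches any of: {b, g}
Scanning string 'ecddddef' character by character:
  pos 0: 'e' -> no
  pos 1: 'c' -> no
  pos 2: 'd' -> no
  pos 3: 'd' -> no
  pos 4: 'd' -> no
  pos 5: 'd' -> no
  pos 6: 'e' -> no
  pos 7: 'f' -> no
Total matches: 0

0


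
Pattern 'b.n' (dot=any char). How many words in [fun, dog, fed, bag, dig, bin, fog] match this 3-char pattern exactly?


Pattern 'b.n' means: starts with 'b', any single char, ends with 'n'.
Checking each word (must be exactly 3 chars):
  'fun' (len=3): no
  'dog' (len=3): no
  'fed' (len=3): no
  'bag' (len=3): no
  'dig' (len=3): no
  'bin' (len=3): MATCH
  'fog' (len=3): no
Matching words: ['bin']
Total: 1

1


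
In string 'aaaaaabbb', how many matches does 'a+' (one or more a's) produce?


Pattern 'a+' matches one or more consecutive a's.
String: 'aaaaaabbb'
Scanning for runs of a:
  Match 1: 'aaaaaa' (length 6)
Total matches: 1

1


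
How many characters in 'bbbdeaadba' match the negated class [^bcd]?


Negated class [^bcd] matches any char NOT in {b, c, d}
Scanning 'bbbdeaadba':
  pos 0: 'b' -> no (excluded)
  pos 1: 'b' -> no (excluded)
  pos 2: 'b' -> no (excluded)
  pos 3: 'd' -> no (excluded)
  pos 4: 'e' -> MATCH
  pos 5: 'a' -> MATCH
  pos 6: 'a' -> MATCH
  pos 7: 'd' -> no (excluded)
  pos 8: 'b' -> no (excluded)
  pos 9: 'a' -> MATCH
Total matches: 4

4


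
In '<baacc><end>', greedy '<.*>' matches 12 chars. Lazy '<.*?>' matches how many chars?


Greedy '<.*>' tries to match as MUCH as possible.
Lazy '<.*?>' tries to match as LITTLE as possible.

String: '<baacc><end>'
Greedy '<.*>' starts at first '<' and extends to the LAST '>': '<baacc><end>' (12 chars)
Lazy '<.*?>' starts at first '<' and stops at the FIRST '>': '<baacc>' (7 chars)

7


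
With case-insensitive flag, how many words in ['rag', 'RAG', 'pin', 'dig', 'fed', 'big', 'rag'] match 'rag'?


Case-insensitive matching: compare each word's lowercase form to 'rag'.
  'rag' -> lower='rag' -> MATCH
  'RAG' -> lower='rag' -> MATCH
  'pin' -> lower='pin' -> no
  'dig' -> lower='dig' -> no
  'fed' -> lower='fed' -> no
  'big' -> lower='big' -> no
  'rag' -> lower='rag' -> MATCH
Matches: ['rag', 'RAG', 'rag']
Count: 3

3


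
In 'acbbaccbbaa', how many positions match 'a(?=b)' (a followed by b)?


Lookahead 'a(?=b)' matches 'a' only when followed by 'b'.
String: 'acbbaccbbaa'
Checking each position where char is 'a':
  pos 0: 'a' -> no (next='c')
  pos 4: 'a' -> no (next='c')
  pos 9: 'a' -> no (next='a')
Matching positions: []
Count: 0

0


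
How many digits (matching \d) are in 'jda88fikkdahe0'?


\d matches any digit 0-9.
Scanning 'jda88fikkdahe0':
  pos 3: '8' -> DIGIT
  pos 4: '8' -> DIGIT
  pos 13: '0' -> DIGIT
Digits found: ['8', '8', '0']
Total: 3

3


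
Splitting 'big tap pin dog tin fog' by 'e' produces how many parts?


Splitting by 'e' breaks the string at each occurrence of the separator.
Text: 'big tap pin dog tin fog'
Parts after split:
  Part 1: 'big tap pin dog tin fog'
Total parts: 1

1


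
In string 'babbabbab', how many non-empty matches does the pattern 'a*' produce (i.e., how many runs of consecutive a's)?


Pattern 'a*' matches zero or more a's. We want non-empty runs of consecutive a's.
String: 'babbabbab'
Walking through the string to find runs of a's:
  Run 1: positions 1-1 -> 'a'
  Run 2: positions 4-4 -> 'a'
  Run 3: positions 7-7 -> 'a'
Non-empty runs found: ['a', 'a', 'a']
Count: 3

3


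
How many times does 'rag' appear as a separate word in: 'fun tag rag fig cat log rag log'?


Scanning each word for exact match 'rag':
  Word 1: 'fun' -> no
  Word 2: 'tag' -> no
  Word 3: 'rag' -> MATCH
  Word 4: 'fig' -> no
  Word 5: 'cat' -> no
  Word 6: 'log' -> no
  Word 7: 'rag' -> MATCH
  Word 8: 'log' -> no
Total matches: 2

2


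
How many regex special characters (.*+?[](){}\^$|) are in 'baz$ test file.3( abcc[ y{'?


Regex special characters are: . * + ? [ ] ( ) { } \ ^ $ |
Scanning 'baz$ test file.3( abcc[ y{':
  pos 3: '$' -> SPECIAL
  pos 14: '.' -> SPECIAL
  pos 16: '(' -> SPECIAL
  pos 22: '[' -> SPECIAL
  pos 25: '{' -> SPECIAL
Special chars found: ['$', '.', '(', '[', '{']
Total: 5

5


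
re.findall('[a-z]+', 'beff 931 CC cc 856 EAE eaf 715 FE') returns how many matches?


Pattern '[a-z]+' finds one or more lowercase letters.
Text: 'beff 931 CC cc 856 EAE eaf 715 FE'
Scanning for matches:
  Match 1: 'beff'
  Match 2: 'cc'
  Match 3: 'eaf'
Total matches: 3

3


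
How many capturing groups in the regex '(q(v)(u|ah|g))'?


To count capturing groups, count each '(' that starts a group.
Pattern: '(q(v)(u|ah|g))'
Walking through the pattern:
  Position 0: '(' -> group #1
  Position 2: '(' -> group #2
  Position 5: '(' -> group #3
Total capturing groups: 3

3


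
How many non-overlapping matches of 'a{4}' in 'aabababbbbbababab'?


Pattern 'a{4}' matches exactly 4 consecutive a's (greedy, non-overlapping).
String: 'aabababbbbbababab'
Scanning for runs of a's:
  Run at pos 0: 'aa' (length 2) -> 0 match(es)
  Run at pos 3: 'a' (length 1) -> 0 match(es)
  Run at pos 5: 'a' (length 1) -> 0 match(es)
  Run at pos 11: 'a' (length 1) -> 0 match(es)
  Run at pos 13: 'a' (length 1) -> 0 match(es)
  Run at pos 15: 'a' (length 1) -> 0 match(es)
Matches found: []
Total: 0

0


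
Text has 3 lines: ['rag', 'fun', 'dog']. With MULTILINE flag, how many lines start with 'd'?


With MULTILINE flag, ^ matches the start of each line.
Lines: ['rag', 'fun', 'dog']
Checking which lines start with 'd':
  Line 1: 'rag' -> no
  Line 2: 'fun' -> no
  Line 3: 'dog' -> MATCH
Matching lines: ['dog']
Count: 1

1


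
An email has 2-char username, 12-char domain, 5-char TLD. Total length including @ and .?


An email address has format: username@domain.tld
Username length: 2
'@' character: 1
Domain length: 12
'.' character: 1
TLD length: 5
Total = 2 + 1 + 12 + 1 + 5 = 21

21


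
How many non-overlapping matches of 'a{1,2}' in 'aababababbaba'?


Pattern 'a{1,2}' matches between 1 and 2 consecutive a's (greedy).
String: 'aababababbaba'
Finding runs of a's and applying greedy matching:
  Run at pos 0: 'aa' (length 2)
  Run at pos 3: 'a' (length 1)
  Run at pos 5: 'a' (length 1)
  Run at pos 7: 'a' (length 1)
  Run at pos 10: 'a' (length 1)
  Run at pos 12: 'a' (length 1)
Matches: ['aa', 'a', 'a', 'a', 'a', 'a']
Count: 6

6


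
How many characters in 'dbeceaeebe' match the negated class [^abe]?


Negated class [^abe] matches any char NOT in {a, b, e}
Scanning 'dbeceaeebe':
  pos 0: 'd' -> MATCH
  pos 1: 'b' -> no (excluded)
  pos 2: 'e' -> no (excluded)
  pos 3: 'c' -> MATCH
  pos 4: 'e' -> no (excluded)
  pos 5: 'a' -> no (excluded)
  pos 6: 'e' -> no (excluded)
  pos 7: 'e' -> no (excluded)
  pos 8: 'b' -> no (excluded)
  pos 9: 'e' -> no (excluded)
Total matches: 2

2


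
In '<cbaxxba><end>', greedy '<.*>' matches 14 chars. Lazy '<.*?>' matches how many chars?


Greedy '<.*>' tries to match as MUCH as possible.
Lazy '<.*?>' tries to match as LITTLE as possible.

String: '<cbaxxba><end>'
Greedy '<.*>' starts at first '<' and extends to the LAST '>': '<cbaxxba><end>' (14 chars)
Lazy '<.*?>' starts at first '<' and stops at the FIRST '>': '<cbaxxba>' (9 chars)

9


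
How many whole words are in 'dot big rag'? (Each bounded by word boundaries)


Word boundaries (\b) mark the start/end of each word.
Text: 'dot big rag'
Splitting by whitespace:
  Word 1: 'dot'
  Word 2: 'big'
  Word 3: 'rag'
Total whole words: 3

3


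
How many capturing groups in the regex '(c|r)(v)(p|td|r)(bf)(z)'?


To count capturing groups, count each '(' that starts a group.
Pattern: '(c|r)(v)(p|td|r)(bf)(z)'
Walking through the pattern:
  Position 0: '(' -> group #1
  Position 5: '(' -> group #2
  Position 8: '(' -> group #3
  Position 16: '(' -> group #4
  Position 20: '(' -> group #5
Total capturing groups: 5

5


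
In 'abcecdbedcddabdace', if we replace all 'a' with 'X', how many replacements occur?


re.sub('a', 'X', text) replaces every occurrence of 'a' with 'X'.
Text: 'abcecdbedcddabdace'
Scanning for 'a':
  pos 0: 'a' -> replacement #1
  pos 12: 'a' -> replacement #2
  pos 15: 'a' -> replacement #3
Total replacements: 3

3


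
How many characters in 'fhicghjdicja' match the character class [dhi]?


Character class [dhi] matches any of: {d, h, i}
Scanning string 'fhicghjdicja' character by character:
  pos 0: 'f' -> no
  pos 1: 'h' -> MATCH
  pos 2: 'i' -> MATCH
  pos 3: 'c' -> no
  pos 4: 'g' -> no
  pos 5: 'h' -> MATCH
  pos 6: 'j' -> no
  pos 7: 'd' -> MATCH
  pos 8: 'i' -> MATCH
  pos 9: 'c' -> no
  pos 10: 'j' -> no
  pos 11: 'a' -> no
Total matches: 5

5


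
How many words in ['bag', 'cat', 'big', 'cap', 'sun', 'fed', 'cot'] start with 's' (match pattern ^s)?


Pattern ^s anchors to start of word. Check which words begin with 's':
  'bag' -> no
  'cat' -> no
  'big' -> no
  'cap' -> no
  'sun' -> MATCH (starts with 's')
  'fed' -> no
  'cot' -> no
Matching words: ['sun']
Count: 1

1


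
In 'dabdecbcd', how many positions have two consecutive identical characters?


Looking for consecutive identical characters in 'dabdecbcd':
  pos 0-1: 'd' vs 'a' -> different
  pos 1-2: 'a' vs 'b' -> different
  pos 2-3: 'b' vs 'd' -> different
  pos 3-4: 'd' vs 'e' -> different
  pos 4-5: 'e' vs 'c' -> different
  pos 5-6: 'c' vs 'b' -> different
  pos 6-7: 'b' vs 'c' -> different
  pos 7-8: 'c' vs 'd' -> different
Consecutive identical pairs: []
Count: 0

0


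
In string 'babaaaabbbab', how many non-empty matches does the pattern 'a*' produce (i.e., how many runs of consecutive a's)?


Pattern 'a*' matches zero or more a's. We want non-empty runs of consecutive a's.
String: 'babaaaabbbab'
Walking through the string to find runs of a's:
  Run 1: positions 1-1 -> 'a'
  Run 2: positions 3-6 -> 'aaaa'
  Run 3: positions 10-10 -> 'a'
Non-empty runs found: ['a', 'aaaa', 'a']
Count: 3

3


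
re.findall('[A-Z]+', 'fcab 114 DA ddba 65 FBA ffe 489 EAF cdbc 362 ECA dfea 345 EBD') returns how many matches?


Pattern '[A-Z]+' finds one or more uppercase letters.
Text: 'fcab 114 DA ddba 65 FBA ffe 489 EAF cdbc 362 ECA dfea 345 EBD'
Scanning for matches:
  Match 1: 'DA'
  Match 2: 'FBA'
  Match 3: 'EAF'
  Match 4: 'ECA'
  Match 5: 'EBD'
Total matches: 5

5


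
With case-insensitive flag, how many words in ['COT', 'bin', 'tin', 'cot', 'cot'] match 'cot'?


Case-insensitive matching: compare each word's lowercase form to 'cot'.
  'COT' -> lower='cot' -> MATCH
  'bin' -> lower='bin' -> no
  'tin' -> lower='tin' -> no
  'cot' -> lower='cot' -> MATCH
  'cot' -> lower='cot' -> MATCH
Matches: ['COT', 'cot', 'cot']
Count: 3

3


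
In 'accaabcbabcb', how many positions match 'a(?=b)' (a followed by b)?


Lookahead 'a(?=b)' matches 'a' only when followed by 'b'.
String: 'accaabcbabcb'
Checking each position where char is 'a':
  pos 0: 'a' -> no (next='c')
  pos 3: 'a' -> no (next='a')
  pos 4: 'a' -> MATCH (next='b')
  pos 8: 'a' -> MATCH (next='b')
Matching positions: [4, 8]
Count: 2

2


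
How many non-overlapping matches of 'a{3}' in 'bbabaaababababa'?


Pattern 'a{3}' matches exactly 3 consecutive a's (greedy, non-overlapping).
String: 'bbabaaababababa'
Scanning for runs of a's:
  Run at pos 2: 'a' (length 1) -> 0 match(es)
  Run at pos 4: 'aaa' (length 3) -> 1 match(es)
  Run at pos 8: 'a' (length 1) -> 0 match(es)
  Run at pos 10: 'a' (length 1) -> 0 match(es)
  Run at pos 12: 'a' (length 1) -> 0 match(es)
  Run at pos 14: 'a' (length 1) -> 0 match(es)
Matches found: ['aaa']
Total: 1

1


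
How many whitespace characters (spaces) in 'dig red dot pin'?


\s matches whitespace characters (spaces, tabs, etc.).
Text: 'dig red dot pin'
This text has 4 words separated by spaces.
Number of spaces = number of words - 1 = 4 - 1 = 3

3


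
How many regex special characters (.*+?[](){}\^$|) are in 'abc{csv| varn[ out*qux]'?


Regex special characters are: . * + ? [ ] ( ) { } \ ^ $ |
Scanning 'abc{csv| varn[ out*qux]':
  pos 3: '{' -> SPECIAL
  pos 7: '|' -> SPECIAL
  pos 13: '[' -> SPECIAL
  pos 18: '*' -> SPECIAL
  pos 22: ']' -> SPECIAL
Special chars found: ['{', '|', '[', '*', ']']
Total: 5

5


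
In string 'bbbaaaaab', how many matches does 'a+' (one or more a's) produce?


Pattern 'a+' matches one or more consecutive a's.
String: 'bbbaaaaab'
Scanning for runs of a:
  Match 1: 'aaaaa' (length 5)
Total matches: 1

1


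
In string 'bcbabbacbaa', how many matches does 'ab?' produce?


Pattern 'ab?' matches 'a' optionally followed by 'b'.
String: 'bcbabbacbaa'
Scanning left to right for 'a' then checking next char:
  Match 1: 'ab' (a followed by b)
  Match 2: 'a' (a not followed by b)
  Match 3: 'a' (a not followed by b)
  Match 4: 'a' (a not followed by b)
Total matches: 4

4


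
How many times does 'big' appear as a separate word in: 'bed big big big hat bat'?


Scanning each word for exact match 'big':
  Word 1: 'bed' -> no
  Word 2: 'big' -> MATCH
  Word 3: 'big' -> MATCH
  Word 4: 'big' -> MATCH
  Word 5: 'hat' -> no
  Word 6: 'bat' -> no
Total matches: 3

3


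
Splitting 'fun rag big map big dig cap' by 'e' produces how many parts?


Splitting by 'e' breaks the string at each occurrence of the separator.
Text: 'fun rag big map big dig cap'
Parts after split:
  Part 1: 'fun rag big map big dig cap'
Total parts: 1

1


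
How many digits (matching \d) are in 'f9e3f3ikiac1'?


\d matches any digit 0-9.
Scanning 'f9e3f3ikiac1':
  pos 1: '9' -> DIGIT
  pos 3: '3' -> DIGIT
  pos 5: '3' -> DIGIT
  pos 11: '1' -> DIGIT
Digits found: ['9', '3', '3', '1']
Total: 4

4


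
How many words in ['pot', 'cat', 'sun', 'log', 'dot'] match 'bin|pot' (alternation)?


Alternation 'bin|pot' matches either 'bin' or 'pot'.
Checking each word:
  'pot' -> MATCH
  'cat' -> no
  'sun' -> no
  'log' -> no
  'dot' -> no
Matches: ['pot']
Count: 1

1


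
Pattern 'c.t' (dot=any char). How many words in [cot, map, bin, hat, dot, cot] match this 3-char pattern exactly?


Pattern 'c.t' means: starts with 'c', any single char, ends with 't'.
Checking each word (must be exactly 3 chars):
  'cot' (len=3): MATCH
  'map' (len=3): no
  'bin' (len=3): no
  'hat' (len=3): no
  'dot' (len=3): no
  'cot' (len=3): MATCH
Matching words: ['cot', 'cot']
Total: 2

2


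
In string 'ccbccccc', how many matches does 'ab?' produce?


Pattern 'ab?' matches 'a' optionally followed by 'b'.
String: 'ccbccccc'
Scanning left to right for 'a' then checking next char:
Total matches: 0

0


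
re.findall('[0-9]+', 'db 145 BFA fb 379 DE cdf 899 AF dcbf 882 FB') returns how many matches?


Pattern '[0-9]+' finds one or more digits.
Text: 'db 145 BFA fb 379 DE cdf 899 AF dcbf 882 FB'
Scanning for matches:
  Match 1: '145'
  Match 2: '379'
  Match 3: '899'
  Match 4: '882'
Total matches: 4

4


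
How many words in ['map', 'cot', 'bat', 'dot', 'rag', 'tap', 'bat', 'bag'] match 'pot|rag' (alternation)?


Alternation 'pot|rag' matches either 'pot' or 'rag'.
Checking each word:
  'map' -> no
  'cot' -> no
  'bat' -> no
  'dot' -> no
  'rag' -> MATCH
  'tap' -> no
  'bat' -> no
  'bag' -> no
Matches: ['rag']
Count: 1

1


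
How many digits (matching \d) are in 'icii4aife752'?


\d matches any digit 0-9.
Scanning 'icii4aife752':
  pos 4: '4' -> DIGIT
  pos 9: '7' -> DIGIT
  pos 10: '5' -> DIGIT
  pos 11: '2' -> DIGIT
Digits found: ['4', '7', '5', '2']
Total: 4

4


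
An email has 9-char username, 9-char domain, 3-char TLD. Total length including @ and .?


An email address has format: username@domain.tld
Username length: 9
'@' character: 1
Domain length: 9
'.' character: 1
TLD length: 3
Total = 9 + 1 + 9 + 1 + 3 = 23

23


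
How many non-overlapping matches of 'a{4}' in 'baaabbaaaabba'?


Pattern 'a{4}' matches exactly 4 consecutive a's (greedy, non-overlapping).
String: 'baaabbaaaabba'
Scanning for runs of a's:
  Run at pos 1: 'aaa' (length 3) -> 0 match(es)
  Run at pos 6: 'aaaa' (length 4) -> 1 match(es)
  Run at pos 12: 'a' (length 1) -> 0 match(es)
Matches found: ['aaaa']
Total: 1

1


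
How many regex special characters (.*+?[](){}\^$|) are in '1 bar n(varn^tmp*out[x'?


Regex special characters are: . * + ? [ ] ( ) { } \ ^ $ |
Scanning '1 bar n(varn^tmp*out[x':
  pos 7: '(' -> SPECIAL
  pos 12: '^' -> SPECIAL
  pos 16: '*' -> SPECIAL
  pos 20: '[' -> SPECIAL
Special chars found: ['(', '^', '*', '[']
Total: 4

4


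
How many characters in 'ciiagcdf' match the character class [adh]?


Character class [adh] matches any of: {a, d, h}
Scanning string 'ciiagcdf' character by character:
  pos 0: 'c' -> no
  pos 1: 'i' -> no
  pos 2: 'i' -> no
  pos 3: 'a' -> MATCH
  pos 4: 'g' -> no
  pos 5: 'c' -> no
  pos 6: 'd' -> MATCH
  pos 7: 'f' -> no
Total matches: 2

2


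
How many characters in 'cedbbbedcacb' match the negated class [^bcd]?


Negated class [^bcd] matches any char NOT in {b, c, d}
Scanning 'cedbbbedcacb':
  pos 0: 'c' -> no (excluded)
  pos 1: 'e' -> MATCH
  pos 2: 'd' -> no (excluded)
  pos 3: 'b' -> no (excluded)
  pos 4: 'b' -> no (excluded)
  pos 5: 'b' -> no (excluded)
  pos 6: 'e' -> MATCH
  pos 7: 'd' -> no (excluded)
  pos 8: 'c' -> no (excluded)
  pos 9: 'a' -> MATCH
  pos 10: 'c' -> no (excluded)
  pos 11: 'b' -> no (excluded)
Total matches: 3

3


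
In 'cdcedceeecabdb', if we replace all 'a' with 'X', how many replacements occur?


re.sub('a', 'X', text) replaces every occurrence of 'a' with 'X'.
Text: 'cdcedceeecabdb'
Scanning for 'a':
  pos 10: 'a' -> replacement #1
Total replacements: 1

1


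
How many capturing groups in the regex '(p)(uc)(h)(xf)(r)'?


To count capturing groups, count each '(' that starts a group.
Pattern: '(p)(uc)(h)(xf)(r)'
Walking through the pattern:
  Position 0: '(' -> group #1
  Position 3: '(' -> group #2
  Position 7: '(' -> group #3
  Position 10: '(' -> group #4
  Position 14: '(' -> group #5
Total capturing groups: 5

5
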